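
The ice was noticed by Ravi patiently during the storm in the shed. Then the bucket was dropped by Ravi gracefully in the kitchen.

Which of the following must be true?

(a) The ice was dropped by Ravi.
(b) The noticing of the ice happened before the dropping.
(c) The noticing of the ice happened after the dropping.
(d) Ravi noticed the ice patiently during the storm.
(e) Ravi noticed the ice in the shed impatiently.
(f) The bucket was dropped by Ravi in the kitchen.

(a) Not entailed — Ravi dropped the bucket, not the ice; the ice belongs to the noticing event.
(b) Entailed — the narrative places the noticing before the dropping.
(c) Not entailed — the narrative places the noticing before the dropping, not after.
(d) Entailed — every conjunct here is already in the original noticing event.
(e) Not entailed — 'impatiently' adds a manner not in (and inconsistent with) the original.
(f) Entailed — dropping 'gracefully' leaves a sub-description the original still satisfies.

(b), (d), (f)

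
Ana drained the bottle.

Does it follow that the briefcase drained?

Nothing is said about any briefcase; only the bottle is affected.

no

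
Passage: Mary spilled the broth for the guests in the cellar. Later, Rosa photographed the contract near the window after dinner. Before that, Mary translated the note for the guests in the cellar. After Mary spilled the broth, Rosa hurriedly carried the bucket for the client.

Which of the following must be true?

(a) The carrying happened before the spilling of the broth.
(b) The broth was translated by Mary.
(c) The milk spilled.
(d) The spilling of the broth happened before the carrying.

(d)

(a) Not entailed — the narrative places the spilling before the carrying, not after.
(b) Not entailed — Mary translated the note, not the broth; the broth belongs to the spilling event.
(c) Not entailed — the broth is what spilled, not the milk.
(d) Entailed — the narrative places the spilling before the carrying.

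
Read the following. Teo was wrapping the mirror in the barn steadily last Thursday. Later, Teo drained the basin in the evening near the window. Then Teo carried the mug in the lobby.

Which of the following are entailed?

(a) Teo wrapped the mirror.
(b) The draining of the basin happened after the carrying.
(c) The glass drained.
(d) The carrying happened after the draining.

(a) Not entailed — 'was wrapping' is progressive on an accomplishment; it does not entail the completed 'wrapped'.
(b) Not entailed — the narrative places the draining before the carrying, not after.
(c) Not entailed — the basin is what drained, not the glass.
(d) Entailed — the narrative places the draining before the carrying.

(d)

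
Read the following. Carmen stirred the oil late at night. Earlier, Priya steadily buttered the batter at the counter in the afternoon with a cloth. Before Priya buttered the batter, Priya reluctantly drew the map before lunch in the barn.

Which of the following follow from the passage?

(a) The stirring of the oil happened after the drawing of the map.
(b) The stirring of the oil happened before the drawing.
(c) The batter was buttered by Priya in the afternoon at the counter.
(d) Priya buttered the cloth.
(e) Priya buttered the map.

(a) Entailed — the narrative places the drawing before the stirring.
(b) Not entailed — the narrative places the drawing before the stirring, not after.
(c) Entailed — the original entails any weakening of itself; this just drops 'with a cloth', 'steadily'.
(d) Not entailed — the cloth is the instrument, not what was buttered.
(e) Not entailed — Priya buttered the batter, not the map; the map belongs to the drawing event.

(a), (c)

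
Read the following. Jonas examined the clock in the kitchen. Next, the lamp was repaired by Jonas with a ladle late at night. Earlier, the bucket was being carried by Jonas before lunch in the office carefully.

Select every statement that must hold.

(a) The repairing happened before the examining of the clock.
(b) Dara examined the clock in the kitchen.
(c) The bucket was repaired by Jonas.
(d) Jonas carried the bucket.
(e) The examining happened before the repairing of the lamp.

(a) Not entailed — the narrative places the examining before the repairing, not after.
(b) Not entailed — the passage has Jonas examining the clock, not Dara.
(c) Not entailed — Jonas repaired the lamp, not the bucket; the bucket belongs to the carrying event.
(d) Entailed — 'carry' is an activity; 'was carrying' entails that some carrying happened, so 'carried' holds.
(e) Entailed — the narrative places the examining before the repairing.

(d), (e)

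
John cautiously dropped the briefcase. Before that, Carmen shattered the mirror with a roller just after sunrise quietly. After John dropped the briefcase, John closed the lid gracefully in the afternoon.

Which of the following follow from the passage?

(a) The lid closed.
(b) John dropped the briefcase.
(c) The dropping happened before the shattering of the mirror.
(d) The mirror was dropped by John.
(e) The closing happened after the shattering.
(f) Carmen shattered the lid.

(a) Entailed — 'John closed the lid' is causative; it entails the inchoative 'the lid closed'.
(b) Entailed — the original entails any weakening of itself; this just drops 'cautiously'.
(c) Not entailed — the narrative places the shattering before the dropping, not after.
(d) Not entailed — John dropped the briefcase, not the mirror; the mirror belongs to the shattering event.
(e) Entailed — the narrative places the shattering before the closing.
(f) Not entailed — Carmen shattered the mirror, not the lid; the lid belongs to the closing event.

(a), (b), (e)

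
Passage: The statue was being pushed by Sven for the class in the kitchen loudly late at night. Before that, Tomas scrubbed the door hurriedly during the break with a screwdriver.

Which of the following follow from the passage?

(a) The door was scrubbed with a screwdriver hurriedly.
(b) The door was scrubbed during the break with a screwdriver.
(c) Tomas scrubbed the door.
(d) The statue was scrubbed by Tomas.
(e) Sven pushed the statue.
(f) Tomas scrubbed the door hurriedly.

(a) Entailed — this follows by dropping conjuncts from the scrubbing event's description.
(b) Entailed — the original entails any weakening of itself; this just drops 'hurriedly' and generalizes the agent.
(c) Entailed — dropping 'during the break', 'with a screwdriver', 'hurriedly' leaves a sub-description the original still satisfies.
(d) Not entailed — Tomas scrubbed the door, not the statue; the statue belongs to the pushing event.
(e) Entailed — 'push' is an activity; 'was pushing' entails that some pushing happened, so 'pushed' holds.
(f) Entailed — this follows by dropping conjuncts from the scrubbing event's description.

(a), (b), (c), (e), (f)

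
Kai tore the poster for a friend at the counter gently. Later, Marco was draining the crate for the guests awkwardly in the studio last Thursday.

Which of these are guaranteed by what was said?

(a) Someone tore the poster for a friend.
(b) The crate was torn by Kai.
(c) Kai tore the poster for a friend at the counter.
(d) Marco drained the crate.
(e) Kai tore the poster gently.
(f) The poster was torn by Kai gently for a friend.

(a), (c), (e), (f)

(a) Entailed — the original entails any weakening of itself; this just drops 'at the counter', 'gently' and generalizes the agent.
(b) Not entailed — Kai tore the poster, not the crate; the crate belongs to the draining event.
(c) Entailed — the original entails any weakening of itself; this just drops 'gently'.
(d) Not entailed — 'was draining' is progressive on an accomplishment; it does not entail the completed 'drained'.
(e) Entailed — the original entails any weakening of itself; this just drops 'for a friend', 'at the counter'.
(f) Entailed — this follows by dropping conjuncts from the tearing event's description.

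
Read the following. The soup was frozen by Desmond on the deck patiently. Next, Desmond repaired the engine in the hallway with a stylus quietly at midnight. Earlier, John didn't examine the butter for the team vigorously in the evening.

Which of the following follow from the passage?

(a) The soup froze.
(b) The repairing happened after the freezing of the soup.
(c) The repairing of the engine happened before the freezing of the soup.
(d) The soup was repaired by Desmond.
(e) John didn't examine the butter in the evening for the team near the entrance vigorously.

(a) Entailed — 'Desmond froze the soup' is causative; it entails the inchoative 'the soup froze'.
(b) Entailed — the narrative places the freezing before the repairing.
(c) Not entailed — the narrative places the freezing before the repairing, not after.
(d) Not entailed — Desmond repaired the engine, not the soup; the soup belongs to the freezing event.
(e) Entailed — under negation, adding a further restriction is entailed: if no such examining event occurred, none occurred near the entrance either.

(a), (b), (e)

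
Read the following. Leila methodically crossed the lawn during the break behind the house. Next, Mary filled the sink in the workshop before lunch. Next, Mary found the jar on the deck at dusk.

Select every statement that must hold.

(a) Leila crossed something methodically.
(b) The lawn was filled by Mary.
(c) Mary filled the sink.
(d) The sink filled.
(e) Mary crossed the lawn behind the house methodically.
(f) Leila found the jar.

(a) Entailed — every conjunct here is already in the original crossing event.
(b) Not entailed — Mary filled the sink, not the lawn; the lawn belongs to the crossing event.
(c) Entailed — this follows by dropping conjuncts from the filling event's description.
(d) Entailed — 'Mary filled the sink' is causative; it entails the inchoative 'the sink filled'.
(e) Not entailed — the passage has Leila crossing the lawn, not Mary.
(f) Not entailed — the passage has Mary finding the jar, not Leila.

(a), (c), (d)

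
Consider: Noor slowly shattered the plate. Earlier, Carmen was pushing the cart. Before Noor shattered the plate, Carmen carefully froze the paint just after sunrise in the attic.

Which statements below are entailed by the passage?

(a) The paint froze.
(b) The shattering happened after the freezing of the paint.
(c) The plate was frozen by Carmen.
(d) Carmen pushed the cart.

(a) Entailed — 'Carmen froze the paint' is causative; it entails the inchoative 'the paint froze'.
(b) Entailed — the narrative places the freezing before the shattering.
(c) Not entailed — Carmen froze the paint, not the plate; the plate belongs to the shattering event.
(d) Entailed — 'push' is an activity; 'was pushing' entails that some pushing happened, so 'pushed' holds.

(a), (b), (d)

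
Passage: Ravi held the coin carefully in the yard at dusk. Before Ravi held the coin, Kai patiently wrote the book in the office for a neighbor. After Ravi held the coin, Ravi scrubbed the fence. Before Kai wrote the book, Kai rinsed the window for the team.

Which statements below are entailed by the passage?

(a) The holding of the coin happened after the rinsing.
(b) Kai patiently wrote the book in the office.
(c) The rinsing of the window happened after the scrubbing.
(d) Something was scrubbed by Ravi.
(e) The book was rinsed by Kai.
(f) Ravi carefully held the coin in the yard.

(a) Entailed — the narrative places the rinsing before the holding.
(b) Entailed — every conjunct here is already in the original writing event.
(c) Not entailed — the narrative places the rinsing before the scrubbing, not after.
(d) Entailed — the original entails any weakening of itself; this just generalizes the patient.
(e) Not entailed — Kai rinsed the window, not the book; the book belongs to the writing event.
(f) Entailed — dropping 'at dusk' leaves a sub-description the original still satisfies.

(a), (b), (d), (f)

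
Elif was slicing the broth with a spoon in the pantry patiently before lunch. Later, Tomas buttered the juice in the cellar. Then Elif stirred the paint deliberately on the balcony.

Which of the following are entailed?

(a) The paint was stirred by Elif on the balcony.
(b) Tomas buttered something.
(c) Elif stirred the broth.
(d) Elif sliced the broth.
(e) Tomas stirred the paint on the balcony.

(a) Entailed — the original entails any weakening of itself; this just drops 'deliberately'.
(b) Entailed — dropping 'in the cellar' and generalizing the patient leaves a sub-description the original still satisfies.
(c) Not entailed — Elif stirred the paint, not the broth; the broth belongs to the slicing event.
(d) Not entailed — 'was slicing' is progressive on an accomplishment; it does not entail the completed 'sliced'.
(e) Not entailed — the passage has Elif stirring the paint, not Tomas.

(a), (b)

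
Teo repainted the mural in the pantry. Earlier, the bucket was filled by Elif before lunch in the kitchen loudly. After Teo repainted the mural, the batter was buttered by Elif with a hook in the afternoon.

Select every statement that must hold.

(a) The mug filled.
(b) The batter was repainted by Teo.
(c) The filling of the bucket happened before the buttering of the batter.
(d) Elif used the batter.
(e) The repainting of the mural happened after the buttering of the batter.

(a) Not entailed — the bucket is what filled, not the mug.
(b) Not entailed — Teo repainted the mural, not the batter; the batter belongs to the buttering event.
(c) Entailed — the narrative places the filling before the buttering.
(d) Not entailed — the batter is the patient, not an instrument — Elif used a hook.
(e) Not entailed — the narrative places the repainting before the buttering, not after.

(c)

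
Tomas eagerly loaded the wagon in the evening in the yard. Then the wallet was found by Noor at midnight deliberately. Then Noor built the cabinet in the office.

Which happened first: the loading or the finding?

The connectives place the loading before the finding.

the loading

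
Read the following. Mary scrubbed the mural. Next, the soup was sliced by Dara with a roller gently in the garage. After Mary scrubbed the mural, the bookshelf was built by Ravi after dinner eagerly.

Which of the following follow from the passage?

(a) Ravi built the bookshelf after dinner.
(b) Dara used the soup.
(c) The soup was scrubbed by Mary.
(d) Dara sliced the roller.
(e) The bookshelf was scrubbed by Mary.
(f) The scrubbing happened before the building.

(a), (f)

(a) Entailed — dropping 'eagerly' leaves a sub-description the original still satisfies.
(b) Not entailed — the soup is the patient, not an instrument — Dara used a roller.
(c) Not entailed — Mary scrubbed the mural, not the soup; the soup belongs to the slicing event.
(d) Not entailed — the roller is the instrument, not what was sliced.
(e) Not entailed — Mary scrubbed the mural, not the bookshelf; the bookshelf belongs to the building event.
(f) Entailed — the narrative places the scrubbing before the building.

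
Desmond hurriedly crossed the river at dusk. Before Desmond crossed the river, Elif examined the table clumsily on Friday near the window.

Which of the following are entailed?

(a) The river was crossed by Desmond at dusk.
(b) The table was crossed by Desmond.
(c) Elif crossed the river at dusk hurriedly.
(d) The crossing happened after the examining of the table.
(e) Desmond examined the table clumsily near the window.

(a) Entailed — the original entails any weakening of itself; this just drops 'hurriedly'.
(b) Not entailed — Desmond crossed the river, not the table; the table belongs to the examining event.
(c) Not entailed — the passage has Desmond crossing the river, not Elif.
(d) Entailed — the narrative places the examining before the crossing.
(e) Not entailed — the passage has Elif examining the table, not Desmond.

(a), (d)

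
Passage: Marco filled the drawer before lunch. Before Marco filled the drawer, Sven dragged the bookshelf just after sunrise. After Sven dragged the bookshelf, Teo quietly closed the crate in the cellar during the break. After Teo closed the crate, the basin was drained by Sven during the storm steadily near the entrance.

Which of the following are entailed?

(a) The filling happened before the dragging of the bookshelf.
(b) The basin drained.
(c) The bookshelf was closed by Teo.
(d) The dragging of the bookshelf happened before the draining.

(b), (d)

(a) Not entailed — the narrative places the dragging before the filling, not after.
(b) Entailed — 'Sven drained the basin' is causative; it entails the inchoative 'the basin drained'.
(c) Not entailed — Teo closed the crate, not the bookshelf; the bookshelf belongs to the dragging event.
(d) Entailed — the narrative places the dragging before the draining.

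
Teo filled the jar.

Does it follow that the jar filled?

yes

'Teo filled the jar' is the causative; it entails the inchoative 'the jar filled'.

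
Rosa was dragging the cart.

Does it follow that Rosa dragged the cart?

yes

'drag' is atelic; if Rosa was dragging the cart, then Rosa dragged the cart (for some time).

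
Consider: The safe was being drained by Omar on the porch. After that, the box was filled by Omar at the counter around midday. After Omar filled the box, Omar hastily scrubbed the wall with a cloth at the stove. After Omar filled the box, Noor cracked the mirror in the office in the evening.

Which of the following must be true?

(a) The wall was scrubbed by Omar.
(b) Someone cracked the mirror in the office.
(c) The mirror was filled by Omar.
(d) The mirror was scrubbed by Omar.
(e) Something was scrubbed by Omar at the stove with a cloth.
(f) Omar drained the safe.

(a), (b), (e)

(a) Entailed — dropping 'at the stove', 'with a cloth', 'hastily' leaves a sub-description the original still satisfies.
(b) Entailed — dropping 'in the evening' and generalizing the agent leaves a sub-description the original still satisfies.
(c) Not entailed — Omar filled the box, not the mirror; the mirror belongs to the cracking event.
(d) Not entailed — Omar scrubbed the wall, not the mirror; the mirror belongs to the cracking event.
(e) Entailed — this follows by dropping conjuncts from the scrubbing event's description.
(f) Not entailed — 'was draining' is progressive on an accomplishment; it does not entail the completed 'drained'.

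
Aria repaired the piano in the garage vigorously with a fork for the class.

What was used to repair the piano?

'with a fork' marks the instrument of the repairing event.

a fork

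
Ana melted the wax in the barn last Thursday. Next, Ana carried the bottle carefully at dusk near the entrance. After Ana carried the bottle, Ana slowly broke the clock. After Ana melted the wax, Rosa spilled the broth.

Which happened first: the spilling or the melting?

The connectives place the melting before the spilling.

the melting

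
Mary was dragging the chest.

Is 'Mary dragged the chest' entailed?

'drag' is atelic; if Mary was dragging the chest, then Mary dragged the chest (for some time).

yes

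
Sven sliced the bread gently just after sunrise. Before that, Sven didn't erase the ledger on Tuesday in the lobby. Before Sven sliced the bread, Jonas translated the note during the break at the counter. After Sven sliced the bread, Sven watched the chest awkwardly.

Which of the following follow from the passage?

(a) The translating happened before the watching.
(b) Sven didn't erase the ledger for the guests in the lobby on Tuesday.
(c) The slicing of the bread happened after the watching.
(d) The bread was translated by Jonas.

(a) Entailed — the narrative places the translating before the watching.
(b) Entailed — under negation, adding a further restriction is entailed: if no such erasing event occurred, none occurred for the guests either.
(c) Not entailed — the narrative places the slicing before the watching, not after.
(d) Not entailed — Jonas translated the note, not the bread; the bread belongs to the slicing event.

(a), (b)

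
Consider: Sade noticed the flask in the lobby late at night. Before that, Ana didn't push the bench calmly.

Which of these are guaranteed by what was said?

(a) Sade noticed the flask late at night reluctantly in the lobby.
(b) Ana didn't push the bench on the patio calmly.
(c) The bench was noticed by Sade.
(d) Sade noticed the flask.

(b), (d)

(a) Not entailed — 'reluctantly' adds information not in the original event.
(b) Entailed — under negation, adding a further restriction is entailed: if no such pushing event occurred, none occurred on the patio either.
(c) Not entailed — Sade noticed the flask, not the bench; the bench belongs to the pushing event.
(d) Entailed — the original entails any weakening of itself; this just drops 'in the lobby', 'late at night'.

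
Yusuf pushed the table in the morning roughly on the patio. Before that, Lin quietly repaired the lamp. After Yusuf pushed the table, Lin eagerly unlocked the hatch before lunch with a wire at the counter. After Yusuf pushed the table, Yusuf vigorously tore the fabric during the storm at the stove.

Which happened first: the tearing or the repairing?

the repairing

The connectives place the repairing before the tearing.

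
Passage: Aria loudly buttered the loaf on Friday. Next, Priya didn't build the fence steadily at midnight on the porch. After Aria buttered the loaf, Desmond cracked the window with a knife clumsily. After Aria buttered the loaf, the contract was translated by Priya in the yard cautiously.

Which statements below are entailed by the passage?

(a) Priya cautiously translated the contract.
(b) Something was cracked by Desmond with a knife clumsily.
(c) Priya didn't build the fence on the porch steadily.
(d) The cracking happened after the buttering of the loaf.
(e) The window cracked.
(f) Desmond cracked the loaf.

(a) Entailed — this follows by dropping conjuncts from the translating event's description.
(b) Entailed — every conjunct here is already in the original cracking event.
(c) Not entailed — dropping 'at midnight' under negation is not valid — the original leaves open that Priya built the fence some other way.
(d) Entailed — the narrative places the buttering before the cracking.
(e) Entailed — 'Desmond cracked the window' is causative; it entails the inchoative 'the window cracked'.
(f) Not entailed — Desmond cracked the window, not the loaf; the loaf belongs to the buttering event.

(a), (b), (d), (e)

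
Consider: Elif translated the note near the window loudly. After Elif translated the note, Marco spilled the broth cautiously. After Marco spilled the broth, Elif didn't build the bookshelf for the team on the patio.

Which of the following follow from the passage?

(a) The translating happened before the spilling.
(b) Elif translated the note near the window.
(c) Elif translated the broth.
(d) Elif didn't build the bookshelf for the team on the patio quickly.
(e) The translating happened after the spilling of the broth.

(a), (b), (d)

(a) Entailed — the narrative places the translating before the spilling.
(b) Entailed — the original entails any weakening of itself; this just drops 'loudly'.
(c) Not entailed — Elif translated the note, not the broth; the broth belongs to the spilling event.
(d) Entailed — under negation, adding a further restriction is entailed: if no such building event occurred, none occurred quickly either.
(e) Not entailed — the narrative places the translating before the spilling, not after.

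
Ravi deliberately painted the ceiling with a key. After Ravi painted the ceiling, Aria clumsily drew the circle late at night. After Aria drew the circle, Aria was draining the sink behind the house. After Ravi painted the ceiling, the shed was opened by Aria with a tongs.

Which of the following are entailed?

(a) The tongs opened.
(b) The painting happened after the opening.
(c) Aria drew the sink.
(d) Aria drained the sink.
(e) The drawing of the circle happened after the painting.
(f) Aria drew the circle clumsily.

(e), (f)

(a) Not entailed — the shed is what opened, not the tongs.
(b) Not entailed — the narrative places the painting before the opening, not after.
(c) Not entailed — Aria drew the circle, not the sink; the sink belongs to the draining event.
(d) Not entailed — 'was draining' is progressive on an accomplishment; it does not entail the completed 'drained'.
(e) Entailed — the narrative places the painting before the drawing.
(f) Entailed — the original entails any weakening of itself; this just drops 'late at night'.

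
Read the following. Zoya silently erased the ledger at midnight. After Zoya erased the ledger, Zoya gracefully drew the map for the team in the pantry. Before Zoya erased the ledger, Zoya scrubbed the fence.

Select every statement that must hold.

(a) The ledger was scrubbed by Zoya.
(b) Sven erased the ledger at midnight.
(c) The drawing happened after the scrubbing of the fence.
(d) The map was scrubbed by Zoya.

(a) Not entailed — Zoya scrubbed the fence, not the ledger; the ledger belongs to the erasing event.
(b) Not entailed — the passage has Zoya erasing the ledger, not Sven.
(c) Entailed — the narrative places the scrubbing before the drawing.
(d) Not entailed — Zoya scrubbed the fence, not the map; the map belongs to the drawing event.

(c)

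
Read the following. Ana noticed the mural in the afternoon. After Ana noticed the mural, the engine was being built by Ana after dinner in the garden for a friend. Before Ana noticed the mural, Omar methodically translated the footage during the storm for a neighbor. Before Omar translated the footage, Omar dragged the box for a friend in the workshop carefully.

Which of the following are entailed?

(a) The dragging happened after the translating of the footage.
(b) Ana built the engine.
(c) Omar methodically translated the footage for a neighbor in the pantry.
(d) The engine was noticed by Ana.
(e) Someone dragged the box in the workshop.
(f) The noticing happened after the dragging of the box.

(e), (f)

(a) Not entailed — the narrative places the dragging before the translating, not after.
(b) Not entailed — 'was building' is progressive on an accomplishment; it does not entail the completed 'built'.
(c) Not entailed — 'in the pantry' adds information not in the original event.
(d) Not entailed — Ana noticed the mural, not the engine; the engine belongs to the building event.
(e) Entailed — this follows by dropping conjuncts from the dragging event's description.
(f) Entailed — the narrative places the dragging before the noticing.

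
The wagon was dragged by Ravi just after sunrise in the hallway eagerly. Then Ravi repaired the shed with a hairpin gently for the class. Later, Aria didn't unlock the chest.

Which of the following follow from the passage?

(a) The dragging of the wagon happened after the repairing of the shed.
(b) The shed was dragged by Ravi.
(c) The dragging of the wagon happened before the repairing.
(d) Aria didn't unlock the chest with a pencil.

(c), (d)

(a) Not entailed — the narrative places the dragging before the repairing, not after.
(b) Not entailed — Ravi dragged the wagon, not the shed; the shed belongs to the repairing event.
(c) Entailed — the narrative places the dragging before the repairing.
(d) Entailed — under negation, adding a further restriction is entailed: if no such unlocking event occurred, none occurred with a pencil either.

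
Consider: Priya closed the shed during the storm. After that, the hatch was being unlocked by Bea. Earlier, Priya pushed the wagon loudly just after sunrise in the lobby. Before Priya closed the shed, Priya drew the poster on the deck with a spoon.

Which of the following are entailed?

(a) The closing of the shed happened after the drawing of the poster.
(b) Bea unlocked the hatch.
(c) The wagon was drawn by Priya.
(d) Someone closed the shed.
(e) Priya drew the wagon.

(a), (d)

(a) Entailed — the narrative places the drawing before the closing.
(b) Not entailed — 'was unlocking' is progressive on an accomplishment; it does not entail the completed 'unlocked'.
(c) Not entailed — Priya drew the poster, not the wagon; the wagon belongs to the pushing event.
(d) Entailed — this follows by dropping conjuncts from the closing event's description.
(e) Not entailed — Priya drew the poster, not the wagon; the wagon belongs to the pushing event.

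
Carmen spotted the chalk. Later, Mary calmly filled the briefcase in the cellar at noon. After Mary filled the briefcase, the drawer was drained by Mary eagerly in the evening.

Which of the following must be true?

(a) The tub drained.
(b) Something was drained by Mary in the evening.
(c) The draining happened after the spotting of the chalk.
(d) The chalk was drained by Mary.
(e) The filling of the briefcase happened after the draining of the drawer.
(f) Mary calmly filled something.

(a) Not entailed — the drawer is what drained, not the tub.
(b) Entailed — dropping 'eagerly' and generalizing the patient leaves a sub-description the original still satisfies.
(c) Entailed — the narrative places the spotting before the draining.
(d) Not entailed — Mary drained the drawer, not the chalk; the chalk belongs to the spotting event.
(e) Not entailed — the narrative places the filling before the draining, not after.
(f) Entailed — the original entails any weakening of itself; this just drops 'at noon', 'in the cellar' and generalizes the patient.

(b), (c), (f)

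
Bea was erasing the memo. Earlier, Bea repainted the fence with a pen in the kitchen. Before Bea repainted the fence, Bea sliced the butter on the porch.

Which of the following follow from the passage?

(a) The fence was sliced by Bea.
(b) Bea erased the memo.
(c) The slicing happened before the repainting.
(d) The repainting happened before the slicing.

(a) Not entailed — Bea sliced the butter, not the fence; the fence belongs to the repainting event.
(b) Not entailed — 'was erasing' is progressive on an accomplishment; it does not entail the completed 'erased'.
(c) Entailed — the narrative places the slicing before the repainting.
(d) Not entailed — the narrative places the slicing before the repainting, not after.

(c)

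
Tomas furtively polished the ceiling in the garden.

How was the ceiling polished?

'furtively' marks the manner of the polishing event.

furtively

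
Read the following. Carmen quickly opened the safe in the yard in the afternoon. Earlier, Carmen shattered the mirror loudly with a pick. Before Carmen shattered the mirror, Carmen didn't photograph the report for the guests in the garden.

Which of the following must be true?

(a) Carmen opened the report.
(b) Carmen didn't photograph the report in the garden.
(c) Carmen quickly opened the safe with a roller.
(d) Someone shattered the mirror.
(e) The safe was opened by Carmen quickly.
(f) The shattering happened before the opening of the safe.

(d), (e), (f)

(a) Not entailed — Carmen opened the safe, not the report; the report belongs to the photographing event.
(b) Not entailed — dropping 'for the guests' under negation is not valid — the original leaves open that Carmen photographed the report some other way.
(c) Not entailed — 'with a roller' adds information not in the original event.
(d) Entailed — this follows by dropping conjuncts from the shattering event's description.
(e) Entailed — every conjunct here is already in the original opening event.
(f) Entailed — the narrative places the shattering before the opening.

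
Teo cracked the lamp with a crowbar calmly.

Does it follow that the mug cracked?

Nothing is said about any mug; only the lamp is affected.

no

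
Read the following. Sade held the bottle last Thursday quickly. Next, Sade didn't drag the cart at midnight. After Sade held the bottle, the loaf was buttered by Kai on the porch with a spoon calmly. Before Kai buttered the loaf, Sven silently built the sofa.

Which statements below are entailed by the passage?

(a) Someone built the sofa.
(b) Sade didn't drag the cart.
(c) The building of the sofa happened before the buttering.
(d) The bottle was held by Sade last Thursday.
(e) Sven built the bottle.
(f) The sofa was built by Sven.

(a) Entailed — every conjunct here is already in the original building event.
(b) Not entailed — dropping 'at midnight' under negation is not valid — the original leaves open that Sade dragged the cart some other way.
(c) Entailed — the narrative places the building before the buttering.
(d) Entailed — every conjunct here is already in the original holding event.
(e) Not entailed — Sven built the sofa, not the bottle; the bottle belongs to the holding event.
(f) Entailed — every conjunct here is already in the original building event.

(a), (c), (d), (f)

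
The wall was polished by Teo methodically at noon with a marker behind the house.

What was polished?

'the wall' marks the patient of the polishing event.

the wall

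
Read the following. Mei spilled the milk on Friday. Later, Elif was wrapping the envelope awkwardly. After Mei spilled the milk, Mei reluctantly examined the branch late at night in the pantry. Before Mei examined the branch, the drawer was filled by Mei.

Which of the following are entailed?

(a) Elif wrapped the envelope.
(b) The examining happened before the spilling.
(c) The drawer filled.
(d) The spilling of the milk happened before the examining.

(c), (d)

(a) Not entailed — 'was wrapping' is progressive on an accomplishment; it does not entail the completed 'wrapped'.
(b) Not entailed — the narrative places the spilling before the examining, not after.
(c) Entailed — 'Mei filled the drawer' is causative; it entails the inchoative 'the drawer filled'.
(d) Entailed — the narrative places the spilling before the examining.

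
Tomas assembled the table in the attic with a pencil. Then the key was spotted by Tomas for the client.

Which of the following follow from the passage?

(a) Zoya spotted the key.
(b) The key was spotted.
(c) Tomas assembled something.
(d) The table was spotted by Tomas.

(b), (c)

(a) Not entailed — the passage has Tomas spotting the key, not Zoya.
(b) Entailed — every conjunct here is already in the original spotting event.
(c) Entailed — the original entails any weakening of itself; this just drops 'in the attic', 'with a pencil' and generalizes the patient.
(d) Not entailed — Tomas spotted the key, not the table; the table belongs to the assembling event.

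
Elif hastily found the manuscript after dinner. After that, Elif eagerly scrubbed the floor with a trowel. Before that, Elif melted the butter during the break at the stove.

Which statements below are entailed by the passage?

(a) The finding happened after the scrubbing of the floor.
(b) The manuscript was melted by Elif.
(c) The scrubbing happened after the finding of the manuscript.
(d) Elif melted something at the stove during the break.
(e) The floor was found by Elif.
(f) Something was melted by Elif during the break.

(c), (d), (f)

(a) Not entailed — the narrative places the finding before the scrubbing, not after.
(b) Not entailed — Elif melted the butter, not the manuscript; the manuscript belongs to the finding event.
(c) Entailed — the narrative places the finding before the scrubbing.
(d) Entailed — every conjunct here is already in the original melting event.
(e) Not entailed — Elif found the manuscript, not the floor; the floor belongs to the scrubbing event.
(f) Entailed — dropping 'at the stove' and generalizing the patient leaves a sub-description the original still satisfies.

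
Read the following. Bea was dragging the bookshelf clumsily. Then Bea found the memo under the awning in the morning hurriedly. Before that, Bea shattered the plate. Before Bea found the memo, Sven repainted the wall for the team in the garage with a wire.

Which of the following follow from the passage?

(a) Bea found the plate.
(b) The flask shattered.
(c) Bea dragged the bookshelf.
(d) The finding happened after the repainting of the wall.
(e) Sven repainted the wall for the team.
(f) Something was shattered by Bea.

(c), (d), (e), (f)

(a) Not entailed — Bea found the memo, not the plate; the plate belongs to the shattering event.
(b) Not entailed — the plate is what shattered, not the flask.
(c) Entailed — 'drag' is an activity; 'was dragging' entails that some dragging happened, so 'dragged' holds.
(d) Entailed — the narrative places the repainting before the finding.
(e) Entailed — every conjunct here is already in the original repainting event.
(f) Entailed — this follows by dropping conjuncts from the shattering event's description.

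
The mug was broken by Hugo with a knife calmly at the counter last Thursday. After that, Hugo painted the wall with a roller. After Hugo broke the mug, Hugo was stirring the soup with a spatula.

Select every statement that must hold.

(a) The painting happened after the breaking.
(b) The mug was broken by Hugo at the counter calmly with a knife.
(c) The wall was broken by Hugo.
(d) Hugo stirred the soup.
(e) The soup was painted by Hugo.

(a), (b), (d)

(a) Entailed — the narrative places the breaking before the painting.
(b) Entailed — dropping 'last Thursday' leaves a sub-description the original still satisfies.
(c) Not entailed — Hugo broke the mug, not the wall; the wall belongs to the painting event.
(d) Entailed — 'stir' is an activity; 'was stirring' entails that some stirring happened, so 'stirred' holds.
(e) Not entailed — Hugo painted the wall, not the soup; the soup belongs to the stirring event.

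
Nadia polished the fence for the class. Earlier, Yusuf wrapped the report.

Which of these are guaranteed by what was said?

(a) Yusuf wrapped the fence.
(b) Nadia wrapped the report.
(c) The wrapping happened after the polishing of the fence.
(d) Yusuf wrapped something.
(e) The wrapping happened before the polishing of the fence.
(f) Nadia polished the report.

(a) Not entailed — Yusuf wrapped the report, not the fence; the fence belongs to the polishing event.
(b) Not entailed — the passage has Yusuf wrapping the report, not Nadia.
(c) Not entailed — the narrative places the wrapping before the polishing, not after.
(d) Entailed — generalizing the patient leaves a sub-description the original still satisfies.
(e) Entailed — the narrative places the wrapping before the polishing.
(f) Not entailed — Nadia polished the fence, not the report; the report belongs to the wrapping event.

(d), (e)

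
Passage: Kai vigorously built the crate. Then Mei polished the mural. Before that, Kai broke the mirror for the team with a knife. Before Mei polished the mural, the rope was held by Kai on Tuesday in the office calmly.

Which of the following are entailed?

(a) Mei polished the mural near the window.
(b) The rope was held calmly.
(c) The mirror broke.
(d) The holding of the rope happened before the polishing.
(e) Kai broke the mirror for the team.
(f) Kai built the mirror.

(a) Not entailed — 'near the window' adds information not in the original event.
(b) Entailed — dropping 'in the office', 'on Tuesday' and generalizing the agent leaves a sub-description the original still satisfies.
(c) Entailed — 'Kai broke the mirror' is causative; it entails the inchoative 'the mirror broke'.
(d) Entailed — the narrative places the holding before the polishing.
(e) Entailed — every conjunct here is already in the original breaking event.
(f) Not entailed — Kai built the crate, not the mirror; the mirror belongs to the breaking event.

(b), (c), (d), (e)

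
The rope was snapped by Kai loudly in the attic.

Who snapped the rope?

'Kai' marks the agent of the snapping event.

Kai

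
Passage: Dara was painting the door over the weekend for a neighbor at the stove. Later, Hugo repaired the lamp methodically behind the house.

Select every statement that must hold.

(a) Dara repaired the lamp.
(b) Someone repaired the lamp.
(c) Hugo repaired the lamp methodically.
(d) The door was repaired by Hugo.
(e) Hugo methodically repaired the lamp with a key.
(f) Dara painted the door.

(b), (c)

(a) Not entailed — the passage has Hugo repairing the lamp, not Dara.
(b) Entailed — the original entails any weakening of itself; this just drops 'methodically', 'behind the house' and generalizes the agent.
(c) Entailed — this follows by dropping conjuncts from the repairing event's description.
(d) Not entailed — Hugo repaired the lamp, not the door; the door belongs to the painting event.
(e) Not entailed — 'with a key' adds information not in the original event.
(f) Not entailed — 'was painting' is progressive on an accomplishment; it does not entail the completed 'painted'.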